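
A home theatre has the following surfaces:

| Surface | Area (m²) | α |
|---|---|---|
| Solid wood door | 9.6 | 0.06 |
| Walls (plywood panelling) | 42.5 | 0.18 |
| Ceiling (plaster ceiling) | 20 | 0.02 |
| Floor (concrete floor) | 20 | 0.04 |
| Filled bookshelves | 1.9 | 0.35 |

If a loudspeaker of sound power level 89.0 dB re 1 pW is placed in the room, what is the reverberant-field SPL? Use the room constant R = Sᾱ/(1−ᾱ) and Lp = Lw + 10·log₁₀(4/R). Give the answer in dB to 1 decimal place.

84.5 dB

A = 10.091 sabins; S = 94.0 m².
ᾱ = 0.1074, so room constant R = A/(1−ᾱ) = 11.305 m².
Lp = Lw + 10 log₁₀(4/R) = 89.0 -4.51 = 84.5 dB.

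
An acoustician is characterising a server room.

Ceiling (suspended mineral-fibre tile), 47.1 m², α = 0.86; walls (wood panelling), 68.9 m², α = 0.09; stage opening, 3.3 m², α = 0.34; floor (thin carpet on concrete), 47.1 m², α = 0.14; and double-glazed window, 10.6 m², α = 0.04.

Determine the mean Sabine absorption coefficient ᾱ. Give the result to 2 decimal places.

S = Σ Sᵢ = 47.1 + 68.9 + 3.3 + 47.1 + 10.6 = 177.0 m².
Σ(Sᵢαᵢ) = 47.1×0.86 + 68.9×0.09 + 3.3×0.34 + 47.1×0.14 + 10.6×0.04 = 54.847.
ᾱ = 54.847 / 177.0 = 0.31.

0.31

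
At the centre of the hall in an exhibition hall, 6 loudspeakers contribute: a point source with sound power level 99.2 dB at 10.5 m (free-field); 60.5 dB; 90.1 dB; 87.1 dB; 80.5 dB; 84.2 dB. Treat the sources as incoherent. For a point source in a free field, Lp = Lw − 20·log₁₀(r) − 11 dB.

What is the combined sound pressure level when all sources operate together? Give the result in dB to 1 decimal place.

Source at 10.5 m: Lp = 99.2 − 20·log₁₀(10.5) − 11 = 67.8 dB.
Σ 10^(Lᵢ/10) = 1.919e+09.
Back to dB: 10·log₁₀ Σ = 92.8 dB.

92.8 dB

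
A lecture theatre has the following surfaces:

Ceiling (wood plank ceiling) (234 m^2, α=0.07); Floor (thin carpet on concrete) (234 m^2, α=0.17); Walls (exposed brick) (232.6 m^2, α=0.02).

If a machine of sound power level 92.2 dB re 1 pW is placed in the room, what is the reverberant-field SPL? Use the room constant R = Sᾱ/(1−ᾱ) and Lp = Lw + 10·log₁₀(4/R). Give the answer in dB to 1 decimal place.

80.0 dB

Σ(Sᵢαᵢ) = 234×0.07 + 234×0.17 + 232.6×0.02 = 60.812; total area S = 700.6 m^2.
ᾱ = 0.0868, so room constant R = A/(1−ᾱ) = 66.592 m^2.
Lp = Lw + 10 log₁₀(4/R) = 92.2 -12.21 = 80.0 dB.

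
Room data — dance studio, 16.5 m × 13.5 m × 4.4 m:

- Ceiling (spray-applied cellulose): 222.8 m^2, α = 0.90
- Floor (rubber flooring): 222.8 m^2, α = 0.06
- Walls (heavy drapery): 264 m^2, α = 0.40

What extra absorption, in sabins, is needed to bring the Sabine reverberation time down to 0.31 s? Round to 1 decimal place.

189.5 sabins

Summing Sᵢαᵢ: 200.520 + 13.368 + 105.600 → A₁ = 319.488 sabins.
Target A₂ = 0.161·980.1/0.31 = 509.020 sabins (V = 980.1 m³).
Shortfall: 509.020 − 319.488 = 189.5 sabins.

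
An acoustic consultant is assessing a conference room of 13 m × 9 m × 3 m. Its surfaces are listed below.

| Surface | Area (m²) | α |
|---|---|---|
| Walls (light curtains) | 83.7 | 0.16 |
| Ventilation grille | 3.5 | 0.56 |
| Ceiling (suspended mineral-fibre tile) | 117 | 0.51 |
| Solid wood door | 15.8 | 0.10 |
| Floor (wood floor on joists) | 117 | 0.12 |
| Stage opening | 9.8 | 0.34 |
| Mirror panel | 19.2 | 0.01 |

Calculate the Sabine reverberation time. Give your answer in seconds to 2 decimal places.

0.60 sec

Equivalent absorption area: A = 83.7*0.16 + 3.5*0.56 + 117*0.51 + 15.8*0.10 + 117*0.12 + 9.8*0.34 + 19.2*0.01 = 94.166 m².
Volume V = 13 × 9 × 3 = 351 m³.
RT60 = 0.161 · V / A = 0.161 × 351 / 94.166 = 0.60 s.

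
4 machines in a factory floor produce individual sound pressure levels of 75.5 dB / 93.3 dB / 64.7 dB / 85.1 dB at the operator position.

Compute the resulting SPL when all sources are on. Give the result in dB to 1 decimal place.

94.0 dB

Σ 10^(Lᵢ/10) = 2.5e+09.
Back to dB: 10·log₁₀ Σ = 94.0 dB.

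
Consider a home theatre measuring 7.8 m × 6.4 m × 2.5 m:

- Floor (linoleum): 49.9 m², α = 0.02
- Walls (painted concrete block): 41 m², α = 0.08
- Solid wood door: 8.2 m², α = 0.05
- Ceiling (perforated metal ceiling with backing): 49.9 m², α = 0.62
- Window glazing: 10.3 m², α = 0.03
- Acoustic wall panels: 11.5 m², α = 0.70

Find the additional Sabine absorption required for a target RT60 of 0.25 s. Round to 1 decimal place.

Summing Sᵢαᵢ: 0.998 + 3.280 + 0.410 + 30.938 + 0.309 + 8.050 → A₁ = 43.985 sabins.
Target A₂ = 0.161·124.8/0.25 = 80.371 sabins (V = 124.8 m³).
Additional absorption ΔA = 80.371 − 43.985 = 36.4 sabins.

36.4 sabins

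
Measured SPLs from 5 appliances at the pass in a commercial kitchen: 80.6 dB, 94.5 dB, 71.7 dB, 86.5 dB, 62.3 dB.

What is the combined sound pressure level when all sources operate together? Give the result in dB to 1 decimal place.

95.3 dB

Sum in the linear (power) domain: Σ 10^(Lᵢ/10) = 10^(80.6/10) + 10^(94.5/10) + 10^(71.7/10) + 10^(86.5/10) + 10^(62.3/10) = 3.396e+09.
L_total = 10·log₁₀(3.396e+09) = 95.3 dB.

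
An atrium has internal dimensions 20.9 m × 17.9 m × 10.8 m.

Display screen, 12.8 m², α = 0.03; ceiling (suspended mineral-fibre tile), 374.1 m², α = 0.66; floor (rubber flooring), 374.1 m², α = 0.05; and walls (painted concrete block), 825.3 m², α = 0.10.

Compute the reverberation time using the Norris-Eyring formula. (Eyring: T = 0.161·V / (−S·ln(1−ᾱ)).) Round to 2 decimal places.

Total surface area S = 12.8 + 374.1 + 374.1 + 825.3 = 1586.3 m².
Σ(Sᵢαᵢ) = 12.8·0.03 + 374.1·0.66 + 374.1·0.05 + 825.3·0.10 = 348.525.
Mean coefficient ᾱ = A/S = 0.2197.
Eyring denominator: −S ln(1−ᾱ) = 393.524.
V = 20.9 × 17.9 × 10.8 = 4040.388 m³.
RT60 = 0.161 × 4040.388 / 393.524 = 1.65 s.

1.65 s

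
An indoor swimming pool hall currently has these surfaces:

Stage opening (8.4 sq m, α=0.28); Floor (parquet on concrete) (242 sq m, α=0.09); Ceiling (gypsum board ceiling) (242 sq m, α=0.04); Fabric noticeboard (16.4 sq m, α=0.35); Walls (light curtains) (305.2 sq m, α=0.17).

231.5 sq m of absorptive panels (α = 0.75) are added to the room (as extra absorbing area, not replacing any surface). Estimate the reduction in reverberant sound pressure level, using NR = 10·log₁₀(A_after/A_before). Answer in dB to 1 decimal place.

4.6 dB

Summing Sᵢαᵢ: 2.352 + 21.780 + 9.680 + 5.740 + 51.884 → A_before = 91.436 sabins.
Treatment contributes 231.5·0.75 = 173.625 sabins.
A_after = 91.436 + 173.625 = 265.061 sabins.
NR = 10·log₁₀(265.061/91.436) = 4.6 dB.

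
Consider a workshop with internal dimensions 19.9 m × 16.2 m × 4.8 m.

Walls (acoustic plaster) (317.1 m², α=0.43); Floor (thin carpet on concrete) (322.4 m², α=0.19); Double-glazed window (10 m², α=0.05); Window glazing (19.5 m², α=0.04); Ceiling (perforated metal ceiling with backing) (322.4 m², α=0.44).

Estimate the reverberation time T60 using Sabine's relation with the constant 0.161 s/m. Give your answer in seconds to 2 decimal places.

0.73 seconds

Summing Sᵢαᵢ: 136.353 + 61.256 + 0.500 + 0.780 + 141.856 → A = 340.745 sabins.
V = 19.9·16.2·4.8 = 1547.424 m³.
RT60 = 0.161 · V / A = 0.161 × 1547.424 / 340.745 = 0.73 s.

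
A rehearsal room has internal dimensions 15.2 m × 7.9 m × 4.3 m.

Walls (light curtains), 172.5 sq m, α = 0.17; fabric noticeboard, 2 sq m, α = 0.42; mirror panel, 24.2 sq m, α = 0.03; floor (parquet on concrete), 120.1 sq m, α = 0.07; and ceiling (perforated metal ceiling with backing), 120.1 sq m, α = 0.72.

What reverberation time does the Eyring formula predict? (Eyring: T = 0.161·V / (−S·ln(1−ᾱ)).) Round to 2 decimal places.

Total surface area S = 172.5 + 2 + 24.2 + 120.1 + 120.1 = 438.9 sq m.
Absorption A = 172.5·0.17 + 2·0.42 + 24.2·0.03 + 120.1·0.07 + 120.1·0.72 = 125.770 sabins.
Mean coefficient ᾱ = A/S = 0.2866.
−S·ln(1−ᾱ) = −438.9 × ln(1 − 0.2866) = 148.222.
V = 15.2 × 7.9 × 4.3 = 516.344 m³.
RT60 = 0.161 × 516.344 / 148.222 = 0.56 s.

0.56 s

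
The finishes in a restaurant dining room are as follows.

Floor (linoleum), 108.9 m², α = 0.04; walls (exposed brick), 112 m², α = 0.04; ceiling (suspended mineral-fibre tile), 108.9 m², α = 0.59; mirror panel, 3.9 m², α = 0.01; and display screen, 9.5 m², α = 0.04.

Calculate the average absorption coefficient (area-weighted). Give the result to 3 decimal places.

0.214

Total surface area S = 343.2 m².
Weighted sum Σ Sα = 73.506.
ᾱ = 73.506 / 343.2 = 0.214.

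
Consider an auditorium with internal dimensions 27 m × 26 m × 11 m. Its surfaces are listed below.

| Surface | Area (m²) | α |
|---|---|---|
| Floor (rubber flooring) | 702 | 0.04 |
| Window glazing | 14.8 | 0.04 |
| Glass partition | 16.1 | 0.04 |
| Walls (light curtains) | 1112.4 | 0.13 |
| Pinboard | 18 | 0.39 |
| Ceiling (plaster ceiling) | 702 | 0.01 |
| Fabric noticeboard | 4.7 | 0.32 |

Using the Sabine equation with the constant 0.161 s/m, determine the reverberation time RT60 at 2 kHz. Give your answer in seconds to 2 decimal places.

Equivalent absorption area: A = 702·0.04 + 14.8·0.04 + 16.1·0.04 + 1112.4·0.13 + 18·0.39 + 702·0.01 + 4.7·0.32 = 189.472 m².
Volume V = 27 × 26 × 11 = 7722 m³.
T = 0.161 V/A = 0.161·7722/189.472 = 6.56 s.

6.56 sec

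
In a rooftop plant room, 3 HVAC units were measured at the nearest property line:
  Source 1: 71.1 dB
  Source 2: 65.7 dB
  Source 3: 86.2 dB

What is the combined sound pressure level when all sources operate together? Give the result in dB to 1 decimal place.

Σ 10^(Lᵢ/10) = 4.335e+08.
L_total = 10·log₁₀(4.335e+08) = 86.4 dB.

86.4 dB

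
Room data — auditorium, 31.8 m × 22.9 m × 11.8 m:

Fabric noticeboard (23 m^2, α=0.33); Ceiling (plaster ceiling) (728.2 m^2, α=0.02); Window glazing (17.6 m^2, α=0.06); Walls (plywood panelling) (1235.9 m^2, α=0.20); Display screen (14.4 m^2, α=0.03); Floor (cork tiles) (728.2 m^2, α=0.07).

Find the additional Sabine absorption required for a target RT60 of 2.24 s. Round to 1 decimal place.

295.8 sabins

Equivalent absorption area: A₁ = 23*0.33 + 728.2*0.02 + 17.6*0.06 + 1235.9*0.20 + 14.4*0.03 + 728.2*0.07 = 321.796 m^2.
V = 8592.996 m³. Required absorption A₂ = 0.161 × 8592.996 / 2.24 = 617.622 sabins.
Additional absorption ΔA = 617.622 − 321.796 = 295.8 sabins.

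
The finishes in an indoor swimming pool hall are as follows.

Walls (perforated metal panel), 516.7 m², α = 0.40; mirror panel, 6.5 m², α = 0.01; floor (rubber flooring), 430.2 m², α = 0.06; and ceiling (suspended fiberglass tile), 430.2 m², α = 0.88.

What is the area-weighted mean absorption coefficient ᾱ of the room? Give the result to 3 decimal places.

Total surface area S = 1383.6 m².
A = 516.7·0.40 + 6.5·0.01 + 430.2·0.06 + 430.2·0.88 = 611.133 sabins.
ᾱ = A/S = 0.442.

0.442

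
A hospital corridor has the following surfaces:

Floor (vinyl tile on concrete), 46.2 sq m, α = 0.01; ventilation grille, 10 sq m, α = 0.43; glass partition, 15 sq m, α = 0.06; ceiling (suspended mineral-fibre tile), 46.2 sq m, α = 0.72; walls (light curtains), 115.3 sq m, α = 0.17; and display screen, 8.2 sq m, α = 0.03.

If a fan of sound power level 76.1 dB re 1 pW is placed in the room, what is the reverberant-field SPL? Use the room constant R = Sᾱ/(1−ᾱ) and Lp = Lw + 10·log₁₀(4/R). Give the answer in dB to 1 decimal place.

A = 58.773 sabins; S = 240.9 sq m.
ᾱ = 58.773/240.9 = 0.2440; R = Sᾱ/(1−ᾱ) = 58.773/(1−0.2440) = 77.742 sq m.
Lp = Lw + 10 log₁₀(4/R) = 76.1 -12.89 = 63.2 dB.

63.2 dB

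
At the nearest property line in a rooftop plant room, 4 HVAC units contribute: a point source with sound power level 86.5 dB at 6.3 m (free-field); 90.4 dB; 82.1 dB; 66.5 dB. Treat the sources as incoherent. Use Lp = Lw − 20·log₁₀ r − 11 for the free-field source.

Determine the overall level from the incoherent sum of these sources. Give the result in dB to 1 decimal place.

91.0 dB

Source at 6.3 m: Lp = 86.5 − 20·log₁₀(6.3) − 11 = 59.5 dB.
Σ 10^(Lᵢ/10) = 1.264e+09.
L_total = 10·log₁₀(1.264e+09) = 91.0 dB.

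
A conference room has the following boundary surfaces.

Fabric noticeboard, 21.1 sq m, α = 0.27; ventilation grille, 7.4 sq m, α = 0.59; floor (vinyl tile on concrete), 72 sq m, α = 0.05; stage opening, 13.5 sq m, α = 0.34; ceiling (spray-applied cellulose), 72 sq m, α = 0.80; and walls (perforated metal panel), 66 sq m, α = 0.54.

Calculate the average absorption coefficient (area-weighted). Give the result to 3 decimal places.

0.442

Total surface area S = 252.0 sq m.
A = 21.1·0.27 + 7.4·0.59 + 72·0.05 + 13.5·0.34 + 72·0.80 + 66·0.54 = 111.493 sabins.
ᾱ = A/S = 0.442.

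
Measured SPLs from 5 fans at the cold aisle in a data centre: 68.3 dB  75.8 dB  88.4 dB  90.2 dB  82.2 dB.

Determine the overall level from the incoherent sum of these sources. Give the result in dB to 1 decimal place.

Converting to relative power and adding: 10^(68.3/10) + 10^(75.8/10) + 10^(88.4/10) + 10^(90.2/10) + 10^(82.2/10) = 1.95e+09.
Back to dB: 10·log₁₀ Σ = 92.9 dB.

92.9 dB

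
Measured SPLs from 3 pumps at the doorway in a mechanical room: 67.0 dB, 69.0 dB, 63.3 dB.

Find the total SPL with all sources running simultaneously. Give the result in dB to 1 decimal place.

71.8 dB

Converting to relative power and adding: 10^(67.0/10) + 10^(69.0/10) + 10^(63.3/10) = 1.509e+07.
L_total = 10·log₁₀(1.509e+07) = 71.8 dB.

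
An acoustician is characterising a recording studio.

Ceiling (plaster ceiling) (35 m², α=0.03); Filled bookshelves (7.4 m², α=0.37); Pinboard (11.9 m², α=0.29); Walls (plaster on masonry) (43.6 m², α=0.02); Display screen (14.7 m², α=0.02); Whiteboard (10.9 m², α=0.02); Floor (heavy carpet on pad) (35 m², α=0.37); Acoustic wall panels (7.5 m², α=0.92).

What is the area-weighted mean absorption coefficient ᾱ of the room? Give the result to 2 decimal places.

0.17

Total surface area S = 166.0 m².
A = 35×0.03 + 7.4×0.37 + 11.9×0.29 + 43.6×0.02 + 14.7×0.02 + 10.9×0.02 + 35×0.37 + 7.5×0.92 = 28.473 sabins.
ᾱ = A/S = 0.17.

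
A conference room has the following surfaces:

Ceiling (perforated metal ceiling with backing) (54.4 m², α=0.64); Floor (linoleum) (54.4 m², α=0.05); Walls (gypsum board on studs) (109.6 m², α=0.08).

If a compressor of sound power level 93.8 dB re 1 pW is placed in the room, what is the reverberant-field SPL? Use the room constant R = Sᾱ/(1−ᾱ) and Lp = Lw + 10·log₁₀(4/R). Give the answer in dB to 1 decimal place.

Σ(Sᵢαᵢ) = 54.4·0.64 + 54.4·0.05 + 109.6·0.08 = 46.304; total area S = 218.4 m².
ᾱ = 46.304/218.4 = 0.2120; R = Sᾱ/(1−ᾱ) = 46.304/(1−0.2120) = 58.761 m².
Lp = 93.8 + 10·log₁₀(4/58.761) = 93.8 + (-11.67) = 82.1 dB.

82.1 dB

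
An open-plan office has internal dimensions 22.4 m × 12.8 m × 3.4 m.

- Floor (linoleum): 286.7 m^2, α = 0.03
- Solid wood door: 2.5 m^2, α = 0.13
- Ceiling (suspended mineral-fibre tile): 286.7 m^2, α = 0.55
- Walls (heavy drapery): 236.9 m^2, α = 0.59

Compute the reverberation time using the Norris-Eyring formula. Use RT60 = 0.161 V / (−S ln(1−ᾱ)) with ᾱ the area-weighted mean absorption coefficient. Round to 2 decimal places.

Total surface area S = 286.7 + 2.5 + 286.7 + 236.9 = 812.8 m^2.
Σ(Sᵢαᵢ) = 286.7×0.03 + 2.5×0.13 + 286.7×0.55 + 236.9×0.59 = 306.382.
ᾱ = 306.382 / 812.8 = 0.3769.
−S·ln(1−ᾱ) = −812.8 × ln(1 − 0.3769) = 384.494.
V = 22.4 × 12.8 × 3.4 = 974.848 m³.
T = 0.161·V/[−S·ln(1−ᾱ)] = 0.161·974.848/384.494 = 0.41 s.

0.41 seconds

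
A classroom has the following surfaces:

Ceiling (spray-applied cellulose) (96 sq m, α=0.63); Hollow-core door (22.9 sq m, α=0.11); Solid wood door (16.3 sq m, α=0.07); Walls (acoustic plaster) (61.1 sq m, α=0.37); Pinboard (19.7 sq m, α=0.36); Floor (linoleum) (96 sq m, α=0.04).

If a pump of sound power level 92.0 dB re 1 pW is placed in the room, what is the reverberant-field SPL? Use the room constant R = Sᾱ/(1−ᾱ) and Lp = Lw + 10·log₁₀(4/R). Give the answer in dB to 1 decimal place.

A = 97.679 sabins; S = 312.0 sq m.
ᾱ = 0.3131, so room constant R = A/(1−ᾱ) = 142.203 sq m.
Lp = 92.0 + 10·log₁₀(4/142.203) = 92.0 + (-15.51) = 76.5 dB.

76.5 dB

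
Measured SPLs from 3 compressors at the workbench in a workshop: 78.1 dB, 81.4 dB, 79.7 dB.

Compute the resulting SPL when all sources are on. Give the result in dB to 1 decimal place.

Σ 10^(Lᵢ/10) = 2.959e+08.
L_total = 10·log₁₀(2.959e+08) = 84.7 dB.

84.7 dB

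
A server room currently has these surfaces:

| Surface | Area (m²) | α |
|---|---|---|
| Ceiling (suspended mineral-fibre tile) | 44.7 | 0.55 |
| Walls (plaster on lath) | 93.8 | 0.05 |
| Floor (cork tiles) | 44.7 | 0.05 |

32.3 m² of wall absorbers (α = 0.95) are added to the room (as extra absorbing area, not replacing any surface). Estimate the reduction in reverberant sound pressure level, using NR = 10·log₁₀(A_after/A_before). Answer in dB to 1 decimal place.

A_before = Σ Sᵢαᵢ = 44.7*0.55 + 93.8*0.05 + 44.7*0.05 = 31.510 sabins.
Treatment contributes 32.3·0.95 = 30.685 sabins.
New total A_after = 62.195 sabins.
Reduction = 10 log₁₀(A_after/A_before) = 10 log₁₀(1.9738) = 3.0 dB.

3.0 dB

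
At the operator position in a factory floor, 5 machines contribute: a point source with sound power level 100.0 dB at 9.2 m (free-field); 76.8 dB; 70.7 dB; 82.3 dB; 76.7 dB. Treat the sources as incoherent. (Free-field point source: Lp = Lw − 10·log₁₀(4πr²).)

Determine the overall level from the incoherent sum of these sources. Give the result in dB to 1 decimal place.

Source at 9.2 m: Lp = 100.0 − 10·log₁₀(4π·9.2²) = 100.0 − 10·log₁₀(1063.618) = 69.7 dB.
Σ 10^(Lᵢ/10) = 2.855e+08.
Back to dB: 10·log₁₀ Σ = 84.6 dB.

84.6 dB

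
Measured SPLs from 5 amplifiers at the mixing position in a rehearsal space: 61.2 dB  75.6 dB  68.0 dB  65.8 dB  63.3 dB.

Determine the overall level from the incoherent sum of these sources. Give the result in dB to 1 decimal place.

77.0 dB

Sum in the linear (power) domain: Σ 10^(Lᵢ/10) = 10^(61.2/10) + 10^(75.6/10) + 10^(68.0/10) + 10^(65.8/10) + 10^(63.3/10) = 4.988e+07.
Combined level = 10 log₁₀(4.988e+07) = 77.0 dB.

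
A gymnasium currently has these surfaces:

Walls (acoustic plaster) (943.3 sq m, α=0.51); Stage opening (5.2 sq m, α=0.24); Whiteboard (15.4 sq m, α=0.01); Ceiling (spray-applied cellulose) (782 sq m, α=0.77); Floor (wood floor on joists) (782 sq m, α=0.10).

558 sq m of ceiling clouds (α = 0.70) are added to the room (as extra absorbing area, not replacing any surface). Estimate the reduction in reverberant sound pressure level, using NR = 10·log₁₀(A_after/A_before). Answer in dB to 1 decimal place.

A_before = Σ Sᵢαᵢ = 943.3·0.51 + 5.2·0.24 + 15.4·0.01 + 782·0.77 + 782·0.10 = 1162.825 sabins.
Treatment contributes 558·0.70 = 390.600 sabins.
New total A_after = 1553.425 sabins.
NR = 10·log₁₀(1553.425/1162.825) = 1.3 dB.

1.3 dB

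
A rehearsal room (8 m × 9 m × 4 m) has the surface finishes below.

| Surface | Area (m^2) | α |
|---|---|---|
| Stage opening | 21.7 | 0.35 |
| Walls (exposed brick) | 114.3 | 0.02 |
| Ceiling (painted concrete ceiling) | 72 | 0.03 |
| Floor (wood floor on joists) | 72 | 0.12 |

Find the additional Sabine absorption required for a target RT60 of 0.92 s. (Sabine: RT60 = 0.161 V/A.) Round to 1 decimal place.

Summing Sᵢαᵢ: 7.595 + 2.286 + 2.160 + 8.640 → A₁ = 20.681 sabins.
Target A₂ = 0.161·288/0.92 = 50.400 sabins (V = 288 m³).
Additional absorption ΔA = 50.400 − 20.681 = 29.7 sabins.

29.7 sabins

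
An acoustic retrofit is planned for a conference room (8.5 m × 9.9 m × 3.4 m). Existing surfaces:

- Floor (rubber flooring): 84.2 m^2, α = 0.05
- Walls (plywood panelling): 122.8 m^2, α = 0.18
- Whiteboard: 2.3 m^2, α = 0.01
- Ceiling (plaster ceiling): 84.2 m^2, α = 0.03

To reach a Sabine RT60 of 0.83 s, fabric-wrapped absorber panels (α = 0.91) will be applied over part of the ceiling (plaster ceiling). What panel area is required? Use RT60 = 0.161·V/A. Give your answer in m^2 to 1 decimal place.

A₁ = Σ Sᵢαᵢ = 84.2×0.05 + 122.8×0.18 + 2.3×0.01 + 84.2×0.03 = 28.863 sabins.
V = 286.11 m³. Target absorption A₂ = 0.161 × 286.11 / 0.83 = 55.498 sabins.
ΔA needed = 55.498 − 28.863 = 26.635 sabins.
Net gain per m^2: Δα = 0.91 − 0.03 = 0.88.
Area = ΔA/Δα = 26.635/0.88 = 30.3 m^2.

30.3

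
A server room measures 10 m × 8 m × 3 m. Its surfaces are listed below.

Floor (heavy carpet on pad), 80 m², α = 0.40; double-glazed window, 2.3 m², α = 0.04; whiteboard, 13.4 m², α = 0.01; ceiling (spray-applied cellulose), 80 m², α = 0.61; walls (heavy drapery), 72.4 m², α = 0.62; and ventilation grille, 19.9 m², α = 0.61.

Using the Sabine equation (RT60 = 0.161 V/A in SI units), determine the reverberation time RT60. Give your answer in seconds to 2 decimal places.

0.28 sec

Summing Sᵢαᵢ: 32.000 + 0.092 + 0.134 + 48.800 + 44.888 + 12.139 → A = 138.053 sabins.
V = 10·8·3 = 240 m³.
RT60 = 0.161 · V / A = 0.161 × 240 / 138.053 = 0.28 s.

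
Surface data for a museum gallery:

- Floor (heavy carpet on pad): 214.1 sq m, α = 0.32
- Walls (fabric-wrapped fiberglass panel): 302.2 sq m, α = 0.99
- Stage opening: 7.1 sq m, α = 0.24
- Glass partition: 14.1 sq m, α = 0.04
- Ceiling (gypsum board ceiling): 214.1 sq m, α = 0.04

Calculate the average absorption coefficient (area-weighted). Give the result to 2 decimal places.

0.50

Total surface area S = 751.6 sq m.
A = 214.1*0.32 + 302.2*0.99 + 7.1*0.24 + 14.1*0.04 + 214.1*0.04 = 378.522 sabins.
ᾱ = A/S = 0.50.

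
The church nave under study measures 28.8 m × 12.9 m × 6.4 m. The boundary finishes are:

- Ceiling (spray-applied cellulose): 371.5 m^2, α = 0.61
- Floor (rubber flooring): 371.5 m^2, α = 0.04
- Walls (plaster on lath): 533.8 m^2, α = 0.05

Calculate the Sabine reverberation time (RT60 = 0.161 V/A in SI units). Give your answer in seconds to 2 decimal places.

1.43 s

Summing Sᵢαᵢ: 226.615 + 14.860 + 26.690 → A = 268.165 sabins.
Volume V = 28.8 × 12.9 × 6.4 = 2377.728 m³.
Sabine: RT60 = 0.161 × 2377.728 / 268.165 = 1.43 s.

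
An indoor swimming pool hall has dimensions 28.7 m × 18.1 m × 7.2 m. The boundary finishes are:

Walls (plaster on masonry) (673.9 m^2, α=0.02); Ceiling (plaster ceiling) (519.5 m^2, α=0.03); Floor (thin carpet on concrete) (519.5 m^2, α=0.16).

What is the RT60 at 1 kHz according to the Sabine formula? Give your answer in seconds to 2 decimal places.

5.37 s

Equivalent absorption area: A = 673.9·0.02 + 519.5·0.03 + 519.5·0.16 = 112.183 m^2.
Volume V = 28.7 × 18.1 × 7.2 = 3740.184 m³.
T = 0.161 V/A = 0.161·3740.184/112.183 = 5.37 s.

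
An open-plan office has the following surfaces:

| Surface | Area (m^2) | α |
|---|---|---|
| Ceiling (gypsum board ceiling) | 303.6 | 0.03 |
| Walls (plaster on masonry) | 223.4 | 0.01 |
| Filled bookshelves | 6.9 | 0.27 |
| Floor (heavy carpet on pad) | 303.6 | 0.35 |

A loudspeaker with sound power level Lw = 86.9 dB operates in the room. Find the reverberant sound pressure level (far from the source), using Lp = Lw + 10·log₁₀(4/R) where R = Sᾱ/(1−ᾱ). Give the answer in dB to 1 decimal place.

71.5 dB

Σ(Sᵢαᵢ) = 303.6×0.03 + 223.4×0.01 + 6.9×0.27 + 303.6×0.35 = 119.465; total area S = 837.5 m^2.
ᾱ = 119.465/837.5 = 0.1426; R = Sᾱ/(1−ᾱ) = 119.465/(1−0.1426) = 139.334 m^2.
Lp = 86.9 + 10·log₁₀(4/139.334) = 86.9 + (-15.42) = 71.5 dB.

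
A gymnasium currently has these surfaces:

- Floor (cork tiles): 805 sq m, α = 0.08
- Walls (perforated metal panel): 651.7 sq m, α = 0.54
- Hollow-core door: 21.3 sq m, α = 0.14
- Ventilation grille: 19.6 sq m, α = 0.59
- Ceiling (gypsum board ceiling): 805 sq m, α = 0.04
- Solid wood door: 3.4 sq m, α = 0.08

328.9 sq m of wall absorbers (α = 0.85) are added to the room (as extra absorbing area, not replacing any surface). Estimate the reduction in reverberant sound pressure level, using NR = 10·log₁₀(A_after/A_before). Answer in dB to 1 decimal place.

A_before = Σ Sᵢαᵢ = 805*0.08 + 651.7*0.54 + 21.3*0.14 + 19.6*0.59 + 805*0.04 + 3.4*0.08 = 463.336 sabins.
Treatment contributes 328.9·0.85 = 279.565 sabins.
New total A_after = 742.901 sabins.
NR = 10·log₁₀(742.901/463.336) = 2.1 dB.

2.1 dB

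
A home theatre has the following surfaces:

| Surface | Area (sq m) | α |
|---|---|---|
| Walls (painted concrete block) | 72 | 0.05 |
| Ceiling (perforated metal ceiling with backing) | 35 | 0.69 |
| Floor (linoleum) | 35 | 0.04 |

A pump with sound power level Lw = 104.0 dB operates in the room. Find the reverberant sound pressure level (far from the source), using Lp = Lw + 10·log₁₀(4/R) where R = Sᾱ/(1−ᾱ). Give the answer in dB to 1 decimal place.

94.4 dB

A = 29.150 sabins; S = 142.0 sq m.
ᾱ = 29.150/142.0 = 0.2053; R = Sᾱ/(1−ᾱ) = 29.150/(1−0.2053) = 36.681 sq m.
Lp = Lw + 10 log₁₀(4/R) = 104.0 -9.62 = 94.4 dB.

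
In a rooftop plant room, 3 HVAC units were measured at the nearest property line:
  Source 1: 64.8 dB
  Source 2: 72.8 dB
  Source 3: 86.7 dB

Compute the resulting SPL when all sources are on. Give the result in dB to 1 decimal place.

Σ 10^(Lᵢ/10) = 4.898e+08.
Back to dB: 10·log₁₀ Σ = 86.9 dB.

86.9 dB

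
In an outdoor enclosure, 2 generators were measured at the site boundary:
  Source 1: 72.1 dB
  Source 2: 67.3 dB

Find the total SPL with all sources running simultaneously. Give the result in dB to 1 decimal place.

Sum in the linear (power) domain: Σ 10^(Lᵢ/10) = 10^(72.1/10) + 10^(67.3/10) = 2.159e+07.
Back to dB: 10·log₁₀ Σ = 73.3 dB.

73.3 dB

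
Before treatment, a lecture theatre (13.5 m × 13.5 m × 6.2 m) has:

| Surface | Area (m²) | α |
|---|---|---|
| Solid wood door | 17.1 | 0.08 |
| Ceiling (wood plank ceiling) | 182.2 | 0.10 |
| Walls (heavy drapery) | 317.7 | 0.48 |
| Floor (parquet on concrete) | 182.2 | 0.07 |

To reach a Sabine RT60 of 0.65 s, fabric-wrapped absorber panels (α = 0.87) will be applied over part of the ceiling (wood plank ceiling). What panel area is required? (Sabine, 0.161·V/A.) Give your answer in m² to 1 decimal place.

123.4

Equivalent absorption area: A₁ = 17.1·0.08 + 182.2·0.10 + 317.7·0.48 + 182.2·0.07 = 184.838 m².
V = 1129.95 m³. Target absorption A₂ = 0.161 × 1129.95 / 0.65 = 279.880 sabins.
ΔA needed = 279.880 − 184.838 = 95.042 sabins.
Net gain per m²: Δα = 0.87 − 0.10 = 0.77.
Area = ΔA/Δα = 95.042/0.77 = 123.4 m².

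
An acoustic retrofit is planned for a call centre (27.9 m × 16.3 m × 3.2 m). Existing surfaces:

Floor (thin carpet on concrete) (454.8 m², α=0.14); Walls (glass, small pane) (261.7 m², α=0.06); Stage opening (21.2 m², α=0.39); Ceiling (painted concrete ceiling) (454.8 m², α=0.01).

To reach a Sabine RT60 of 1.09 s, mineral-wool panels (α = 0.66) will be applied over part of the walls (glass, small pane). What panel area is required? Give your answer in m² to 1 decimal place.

204.6

Summing Sᵢαᵢ: 63.672 + 15.702 + 8.268 + 4.548 → A₁ = 92.190 sabins.
Required A₂ = 0.161·1455.264/1.09 = 214.952 sabins.
Absorption to add: 214.952 − 92.190 = 122.762 sabins.
Each m² of panel replacing the walls (glass, small pane) adds (0.66 − 0.06) = 0.60 sabins.
Panel area = 122.762 / 0.60 = 204.6 m².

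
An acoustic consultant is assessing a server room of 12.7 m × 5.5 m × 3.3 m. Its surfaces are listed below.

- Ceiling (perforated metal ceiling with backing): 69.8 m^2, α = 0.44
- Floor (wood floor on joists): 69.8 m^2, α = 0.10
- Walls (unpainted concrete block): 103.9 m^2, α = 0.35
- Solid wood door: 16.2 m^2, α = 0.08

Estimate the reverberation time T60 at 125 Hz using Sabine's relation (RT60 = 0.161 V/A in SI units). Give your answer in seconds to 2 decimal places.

0.49 s

Equivalent absorption area: A = 69.8·0.44 + 69.8·0.10 + 103.9·0.35 + 16.2·0.08 = 75.353 m^2.
Volume V = 12.7 × 5.5 × 3.3 = 230.505 m³.
T = 0.161 V/A = 0.161·230.505/75.353 = 0.49 s.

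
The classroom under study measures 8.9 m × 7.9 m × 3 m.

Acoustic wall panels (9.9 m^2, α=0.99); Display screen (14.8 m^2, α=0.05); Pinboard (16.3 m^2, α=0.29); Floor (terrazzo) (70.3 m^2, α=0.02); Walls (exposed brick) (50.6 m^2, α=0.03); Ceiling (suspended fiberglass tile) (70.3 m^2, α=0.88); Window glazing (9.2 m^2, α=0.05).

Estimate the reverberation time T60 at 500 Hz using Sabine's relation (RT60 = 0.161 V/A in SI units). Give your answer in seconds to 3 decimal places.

0.422 s

Summing Sᵢαᵢ: 9.801 + 0.740 + 4.727 + 1.406 + 1.518 + 61.864 + 0.460 → A = 80.516 sabins.
Volume V = 8.9 × 7.9 × 3 = 210.93 m³.
T = 0.161 V/A = 0.161·210.93/80.516 = 0.422 s.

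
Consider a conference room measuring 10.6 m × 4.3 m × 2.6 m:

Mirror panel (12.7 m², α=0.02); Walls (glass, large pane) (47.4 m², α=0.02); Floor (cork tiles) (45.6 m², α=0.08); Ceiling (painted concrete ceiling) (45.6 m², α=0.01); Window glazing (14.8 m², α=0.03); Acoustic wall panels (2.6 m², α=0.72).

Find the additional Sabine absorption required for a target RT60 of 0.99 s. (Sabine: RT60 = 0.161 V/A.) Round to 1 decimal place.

11.7 sabins

A₁ = Σ Sᵢαᵢ = 12.7×0.02 + 47.4×0.02 + 45.6×0.08 + 45.6×0.01 + 14.8×0.03 + 2.6×0.72 = 7.622 sabins.
For T = 0.99 s, need A₂ = 0.161·V/T = 0.161·118.508/0.99 = 19.273 sabins.
ΔA = A₂ − A₁ = 19.273 − 7.622 = 11.7 sabins.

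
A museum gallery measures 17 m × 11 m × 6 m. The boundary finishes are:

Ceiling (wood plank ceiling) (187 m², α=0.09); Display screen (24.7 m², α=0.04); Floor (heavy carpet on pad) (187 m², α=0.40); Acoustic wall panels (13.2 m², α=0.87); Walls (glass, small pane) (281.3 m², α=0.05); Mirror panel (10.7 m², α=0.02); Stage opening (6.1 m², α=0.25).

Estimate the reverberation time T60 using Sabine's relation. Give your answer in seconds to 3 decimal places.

Total absorption A = 187·0.09 + 24.7·0.04 + 187·0.40 + 13.2·0.87 + 281.3·0.05 + 10.7·0.02 + 6.1·0.25
  = 16.830 + 0.988 + 74.800 + 11.484 + 14.065 + 0.214 + 1.525 = 119.906 m² sabins.
V = 17·11·6 = 1122 m³.
Sabine: RT60 = 0.161 × 1122 / 119.906 = 1.507 s.

1.507 s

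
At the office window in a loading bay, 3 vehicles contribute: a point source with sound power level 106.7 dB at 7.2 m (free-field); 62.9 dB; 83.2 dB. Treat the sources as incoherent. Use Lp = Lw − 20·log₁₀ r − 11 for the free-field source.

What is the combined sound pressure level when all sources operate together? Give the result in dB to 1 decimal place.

84.5 dB

Source at 7.2 m: Lp = 106.7 − 20·log₁₀(7.2) − 11 = 78.6 dB.
Σ 10^(Lᵢ/10) = 2.833e+08.
Combined level = 10 log₁₀(2.833e+08) = 84.5 dB.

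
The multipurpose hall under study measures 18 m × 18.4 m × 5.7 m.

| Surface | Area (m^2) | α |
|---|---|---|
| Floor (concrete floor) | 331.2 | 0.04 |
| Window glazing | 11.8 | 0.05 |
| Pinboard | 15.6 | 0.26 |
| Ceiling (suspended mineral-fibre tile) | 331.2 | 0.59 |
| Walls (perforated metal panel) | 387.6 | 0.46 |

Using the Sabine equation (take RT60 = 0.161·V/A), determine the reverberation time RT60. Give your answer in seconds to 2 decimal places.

A = Σ Sᵢαᵢ = 331.2×0.04 + 11.8×0.05 + 15.6×0.26 + 331.2×0.59 + 387.6×0.46 = 391.598 sabins.
Room volume: 1887.84 m³.
RT60 = 0.161 · V / A = 0.161 × 1887.84 / 391.598 = 0.78 s.

0.78 s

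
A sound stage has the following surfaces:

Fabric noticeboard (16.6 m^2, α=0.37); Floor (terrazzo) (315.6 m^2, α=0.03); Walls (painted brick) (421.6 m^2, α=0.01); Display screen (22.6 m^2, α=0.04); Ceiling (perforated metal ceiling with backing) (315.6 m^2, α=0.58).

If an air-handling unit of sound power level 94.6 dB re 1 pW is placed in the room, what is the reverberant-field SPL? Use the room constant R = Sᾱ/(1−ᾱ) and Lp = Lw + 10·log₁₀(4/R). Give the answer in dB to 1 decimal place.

A = 203.778 sabins; S = 1092.0 m^2.
ᾱ = 203.778/1092.0 = 0.1866; R = Sᾱ/(1−ᾱ) = 203.778/(1−0.1866) = 250.526 m^2.
Lp = Lw + 10 log₁₀(4/R) = 94.6 -17.97 = 76.6 dB.

76.6 dB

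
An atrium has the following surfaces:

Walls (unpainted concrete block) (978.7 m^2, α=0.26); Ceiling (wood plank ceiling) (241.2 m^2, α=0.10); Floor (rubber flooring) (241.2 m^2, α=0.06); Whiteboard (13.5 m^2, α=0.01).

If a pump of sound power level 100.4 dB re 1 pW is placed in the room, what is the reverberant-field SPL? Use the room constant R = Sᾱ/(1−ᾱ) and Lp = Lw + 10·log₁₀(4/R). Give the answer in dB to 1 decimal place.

80.8 dB

A = 293.189 sabins; S = 1474.6 m^2.
ᾱ = 293.189/1474.6 = 0.1988; R = Sᾱ/(1−ᾱ) = 293.189/(1−0.1988) = 365.937 m^2.
Lp = Lw + 10 log₁₀(4/R) = 100.4 -19.61 = 80.8 dB.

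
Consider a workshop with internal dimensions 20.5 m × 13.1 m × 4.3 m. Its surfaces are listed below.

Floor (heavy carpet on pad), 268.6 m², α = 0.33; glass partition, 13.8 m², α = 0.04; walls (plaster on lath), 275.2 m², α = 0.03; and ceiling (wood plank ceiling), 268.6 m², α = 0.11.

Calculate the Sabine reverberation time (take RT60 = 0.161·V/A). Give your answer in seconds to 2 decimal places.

Summing Sᵢαᵢ: 88.638 + 0.552 + 8.256 + 29.546 → A = 126.992 sabins.
Volume V = 20.5 × 13.1 × 4.3 = 1154.765 m³.
RT60 = 0.161 · V / A = 0.161 × 1154.765 / 126.992 = 1.46 s.

1.46 seconds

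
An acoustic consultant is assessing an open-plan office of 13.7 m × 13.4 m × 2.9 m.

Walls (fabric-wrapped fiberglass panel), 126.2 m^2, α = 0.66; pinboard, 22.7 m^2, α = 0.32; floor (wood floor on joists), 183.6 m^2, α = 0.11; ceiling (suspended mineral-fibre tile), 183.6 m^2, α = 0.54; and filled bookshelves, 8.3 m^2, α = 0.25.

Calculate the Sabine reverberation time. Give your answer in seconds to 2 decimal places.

0.40 s

A = Σ Sᵢαᵢ = 126.2×0.66 + 22.7×0.32 + 183.6×0.11 + 183.6×0.54 + 8.3×0.25 = 211.971 sabins.
Room volume: 532.382 m³.
Sabine: RT60 = 0.161 × 532.382 / 211.971 = 0.40 s.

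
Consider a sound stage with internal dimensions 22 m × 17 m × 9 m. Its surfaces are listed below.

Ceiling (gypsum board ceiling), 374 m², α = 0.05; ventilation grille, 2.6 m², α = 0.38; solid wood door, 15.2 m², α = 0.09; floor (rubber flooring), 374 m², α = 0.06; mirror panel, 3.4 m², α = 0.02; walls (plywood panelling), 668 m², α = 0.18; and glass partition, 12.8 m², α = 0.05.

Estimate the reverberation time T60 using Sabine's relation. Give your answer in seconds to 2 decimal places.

Summing Sᵢαᵢ: 18.700 + 0.988 + 1.368 + 22.440 + 0.068 + 120.240 + 0.640 → A = 164.444 sabins.
V = 22·17·9 = 3366 m³.
Sabine: RT60 = 0.161 × 3366 / 164.444 = 3.30 s.

3.30 seconds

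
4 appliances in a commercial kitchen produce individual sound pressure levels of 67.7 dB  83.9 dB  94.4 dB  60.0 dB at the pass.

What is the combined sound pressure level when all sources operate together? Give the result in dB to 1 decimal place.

94.8 dB

Sum in the linear (power) domain: Σ 10^(Lᵢ/10) = 10^(67.7/10) + 10^(83.9/10) + 10^(94.4/10) + 10^(60.0/10) = 3.007e+09.
Combined level = 10 log₁₀(3.007e+09) = 94.8 dB.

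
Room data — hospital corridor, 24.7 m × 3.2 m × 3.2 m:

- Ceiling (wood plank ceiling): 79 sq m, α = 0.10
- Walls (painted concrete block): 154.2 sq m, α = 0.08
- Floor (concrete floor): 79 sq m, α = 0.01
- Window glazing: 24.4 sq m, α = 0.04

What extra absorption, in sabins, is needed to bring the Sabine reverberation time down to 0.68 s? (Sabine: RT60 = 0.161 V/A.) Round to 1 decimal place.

37.9 sabins

Summing Sᵢαᵢ: 7.900 + 12.336 + 0.790 + 0.976 → A₁ = 22.002 sabins.
Target A₂ = 0.161·252.928/0.68 = 59.884 sabins (V = 252.928 m³).
Additional absorption ΔA = 59.884 − 22.002 = 37.9 sabins.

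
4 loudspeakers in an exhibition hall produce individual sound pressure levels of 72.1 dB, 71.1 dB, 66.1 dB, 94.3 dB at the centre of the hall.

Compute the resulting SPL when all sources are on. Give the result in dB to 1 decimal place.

Sum in the linear (power) domain: Σ 10^(Lᵢ/10) = 10^(72.1/10) + 10^(71.1/10) + 10^(66.1/10) + 10^(94.3/10) = 2.725e+09.
L_total = 10·log₁₀(2.725e+09) = 94.4 dB.

94.4 dB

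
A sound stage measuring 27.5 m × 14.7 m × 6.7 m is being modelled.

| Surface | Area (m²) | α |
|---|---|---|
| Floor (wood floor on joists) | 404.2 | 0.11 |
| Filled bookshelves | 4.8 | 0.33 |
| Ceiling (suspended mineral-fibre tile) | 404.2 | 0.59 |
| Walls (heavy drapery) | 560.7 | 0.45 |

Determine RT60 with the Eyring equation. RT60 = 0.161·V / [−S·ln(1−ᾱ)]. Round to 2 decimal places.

S = Σ Sᵢ = 1373.9 m².
Absorption A = 404.2×0.11 + 4.8×0.33 + 404.2×0.59 + 560.7×0.45 = 536.839 sabins.
Mean coefficient ᾱ = A/S = 0.3907.
−S·ln(1−ᾱ) = −1373.9 × ln(1 − 0.3907) = 680.691.
V = 27.5 × 14.7 × 6.7 = 2708.475 m³.
RT60 = 0.161 × 2708.475 / 680.691 = 0.64 s.

0.64 seconds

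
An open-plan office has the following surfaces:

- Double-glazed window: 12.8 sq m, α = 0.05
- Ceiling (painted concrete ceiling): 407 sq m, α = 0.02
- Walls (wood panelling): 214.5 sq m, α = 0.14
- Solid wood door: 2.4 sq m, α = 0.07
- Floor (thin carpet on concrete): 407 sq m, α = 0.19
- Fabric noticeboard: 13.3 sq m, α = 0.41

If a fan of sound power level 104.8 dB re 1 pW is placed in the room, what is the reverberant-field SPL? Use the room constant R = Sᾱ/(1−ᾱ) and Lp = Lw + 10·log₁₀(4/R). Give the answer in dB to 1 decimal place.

89.4 dB

Σ(Sᵢαᵢ) = 12.8·0.05 + 407·0.02 + 214.5·0.14 + 2.4·0.07 + 407·0.19 + 13.3·0.41 = 121.761; total area S = 1057.0 sq m.
ᾱ = 0.1152, so room constant R = A/(1−ᾱ) = 137.614 sq m.
Lp = 104.8 + 10·log₁₀(4/137.614) = 104.8 + (-15.37) = 89.4 dB.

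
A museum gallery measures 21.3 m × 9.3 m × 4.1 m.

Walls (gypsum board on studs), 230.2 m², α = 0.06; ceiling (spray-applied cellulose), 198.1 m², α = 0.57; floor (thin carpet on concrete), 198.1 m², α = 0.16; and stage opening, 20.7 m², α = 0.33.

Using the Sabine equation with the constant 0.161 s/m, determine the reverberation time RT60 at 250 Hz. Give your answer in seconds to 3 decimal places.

0.791 s

Equivalent absorption area: A = 230.2×0.06 + 198.1×0.57 + 198.1×0.16 + 20.7×0.33 = 165.256 m².
Room volume: 812.169 m³.
RT60 = 0.161 · V / A = 0.161 × 812.169 / 165.256 = 0.791 s.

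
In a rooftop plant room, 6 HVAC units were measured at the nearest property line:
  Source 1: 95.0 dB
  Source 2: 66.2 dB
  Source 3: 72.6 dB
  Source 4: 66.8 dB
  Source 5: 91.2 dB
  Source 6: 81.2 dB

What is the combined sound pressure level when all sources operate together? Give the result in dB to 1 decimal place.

96.7 dB

Σ 10^(Lᵢ/10) = 4.64e+09.
L_total = 10·log₁₀(4.64e+09) = 96.7 dB.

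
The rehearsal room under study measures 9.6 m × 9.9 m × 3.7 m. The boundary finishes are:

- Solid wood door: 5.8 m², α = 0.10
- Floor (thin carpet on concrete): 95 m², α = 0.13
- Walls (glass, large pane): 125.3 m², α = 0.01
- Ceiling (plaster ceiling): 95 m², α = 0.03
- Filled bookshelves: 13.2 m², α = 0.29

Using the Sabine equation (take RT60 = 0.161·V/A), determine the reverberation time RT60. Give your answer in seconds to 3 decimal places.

Equivalent absorption area: A = 5.8*0.10 + 95*0.13 + 125.3*0.01 + 95*0.03 + 13.2*0.29 = 20.861 m².
Volume V = 9.6 × 9.9 × 3.7 = 351.648 m³.
RT60 = 0.161 · V / A = 0.161 × 351.648 / 20.861 = 2.714 s.

2.714 seconds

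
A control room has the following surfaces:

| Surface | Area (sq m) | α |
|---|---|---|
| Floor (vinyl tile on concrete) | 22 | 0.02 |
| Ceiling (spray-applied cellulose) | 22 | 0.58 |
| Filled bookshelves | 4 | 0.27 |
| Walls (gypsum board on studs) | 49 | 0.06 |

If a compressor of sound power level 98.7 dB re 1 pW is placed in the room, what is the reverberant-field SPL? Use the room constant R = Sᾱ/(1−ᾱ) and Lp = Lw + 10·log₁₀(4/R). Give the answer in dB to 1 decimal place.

91.5 dB

A = 17.220 sabins; S = 97.0 sq m.
ᾱ = 17.220/97.0 = 0.1775; R = Sᾱ/(1−ᾱ) = 17.220/(1−0.1775) = 20.936 sq m.
Lp = 98.7 + 10·log₁₀(4/20.936) = 98.7 + (-7.19) = 91.5 dB.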